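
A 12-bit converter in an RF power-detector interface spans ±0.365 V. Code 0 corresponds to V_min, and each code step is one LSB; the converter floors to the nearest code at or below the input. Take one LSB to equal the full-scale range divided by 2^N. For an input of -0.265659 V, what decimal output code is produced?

Range = 0.365 − (-0.365) = 0.73 V. LSB = 0.73 V / 2^12 ≈ 178.2 µV.
code = ⌊(V_in − V_min)/LSB⌋ = ⌊(V_in − V_min) × 2^12 / range⌋
     = ⌊(-0.265659 − (-0.365)) × 4096 / 0.73⌋ = ⌊0.099341 × 4096/0.73⌋
     = ⌊557.398⌋ = 557.

557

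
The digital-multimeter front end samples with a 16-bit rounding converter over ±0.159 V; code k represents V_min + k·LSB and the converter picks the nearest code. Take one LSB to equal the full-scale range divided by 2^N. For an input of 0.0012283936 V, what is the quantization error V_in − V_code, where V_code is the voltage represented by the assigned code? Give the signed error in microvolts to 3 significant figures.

Full-scale range = 0.159 V − (-0.159 V) = 0.318 V. LSB = 0.318 V / 2^16 ≈ 4.852 µV.
(0.0012283936 − (-0.159)) / LSB = 0.1602283936 × 65536/0.318 = 33021.1572. Nearest integer: k = 33021.
V_code = -0.159 + (33021/65536) × 0.318 = 0.0012276306152 V.
Error = V_in − V_code = 0.0012283936 − (0.0012276306152) = +0.763 µV.

+0.763 µV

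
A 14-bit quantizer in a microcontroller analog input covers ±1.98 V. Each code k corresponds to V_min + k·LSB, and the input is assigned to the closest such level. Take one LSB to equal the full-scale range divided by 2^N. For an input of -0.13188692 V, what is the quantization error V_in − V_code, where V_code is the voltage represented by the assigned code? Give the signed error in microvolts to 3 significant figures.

+80.9 µV

Full-scale range = 1.98 V − (-1.98 V) = 3.96 V. LSB = 3.96 V / 2^14 ≈ 241.7 µV.
(-0.13188692 − (-1.98)) / LSB = 1.84811308 × 16384/3.96 = 7646.3345. Nearest integer: k = 7646.
V_code = V_min + k × range/2^14 = -1.98 + 7646 × 3.96/16384 = -0.13196777344 V.
e = -0.13188692 − (-0.13196777344) = +80.9 µV.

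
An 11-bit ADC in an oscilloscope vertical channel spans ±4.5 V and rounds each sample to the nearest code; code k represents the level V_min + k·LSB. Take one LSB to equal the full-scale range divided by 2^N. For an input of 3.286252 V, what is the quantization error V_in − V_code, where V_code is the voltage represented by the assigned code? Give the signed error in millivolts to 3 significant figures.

−0.857 mV

Range = 4.5 − (-4.5) = 9 V. LSB = 9 V / 2^11 ≈ 4.395 mV.
(3.286252 − (-4.5)) / LSB = 7.786252 × 2048/9 = 1771.8049. Nearest integer: k = 1772.
V_code = -4.5 + (1772/2048) × 9 = 3.287109375 V.
Error = V_in − V_code = 3.286252 − (3.287109375) = −0.857 mV.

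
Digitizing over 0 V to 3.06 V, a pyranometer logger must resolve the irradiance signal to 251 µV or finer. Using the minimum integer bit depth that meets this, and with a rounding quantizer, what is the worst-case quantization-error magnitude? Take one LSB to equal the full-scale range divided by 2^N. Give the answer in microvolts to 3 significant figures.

V_FS = 3.06 V.
Levels needed ≥ 3.06/251 µV = 12190. 2^14 = 16384 suffices, so N_min = 14.
LSB = 3.06 V / 2^14 = 186.77 µV.
Half an LSB is 93.4 µV.

93.4 µV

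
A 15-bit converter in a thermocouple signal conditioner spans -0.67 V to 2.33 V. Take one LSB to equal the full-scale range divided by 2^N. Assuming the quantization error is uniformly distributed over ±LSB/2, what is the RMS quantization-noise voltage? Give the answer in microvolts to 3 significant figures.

Full-scale range = 2.33 V − (-0.67 V) = 3 V.
Step size = 3/32768 V = 91.553 µV.
V_rms = LSB/√12 = 91.553 µV / √12 = 26.4 µV.

26.4 µV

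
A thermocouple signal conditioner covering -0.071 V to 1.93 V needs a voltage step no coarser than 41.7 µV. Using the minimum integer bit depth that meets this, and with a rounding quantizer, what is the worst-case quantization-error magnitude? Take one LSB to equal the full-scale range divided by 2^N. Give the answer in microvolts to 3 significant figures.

15.3 µV

The full-scale span is 1.93 − (-0.071) = 2.001 V.
Required number of levels: 2.001/41.7 µV = 47986; smallest N with 2^N ≥ that is 16.
One LSB is 2.001 V / 65536 = 30.533 µV.
|e|_max = LSB/2 = 15.3 µV.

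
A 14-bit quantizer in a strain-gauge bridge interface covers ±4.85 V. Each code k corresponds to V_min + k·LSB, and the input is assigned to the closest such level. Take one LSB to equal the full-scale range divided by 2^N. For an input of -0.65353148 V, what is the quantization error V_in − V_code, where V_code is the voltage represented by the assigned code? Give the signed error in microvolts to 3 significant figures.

The full-scale span is 4.85 − (-4.85) = 9.7 V. LSB = 9.7 V / 2^14 ≈ 0.5920 mV.
(-0.65353148 − (-4.85)) / LSB = 4.19646852 × 16384/9.7 = 7088.1382. Nearest integer: k = 7088.
V_code = -4.85 + (7088/16384) × 9.7 = -0.65361328125 V.
e = -0.65353148 − (-0.65361328125) = +81.8 µV.

+81.8 µV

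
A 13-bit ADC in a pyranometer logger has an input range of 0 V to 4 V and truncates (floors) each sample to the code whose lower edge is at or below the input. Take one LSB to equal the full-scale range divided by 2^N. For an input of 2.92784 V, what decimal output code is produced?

Span = 4 V. LSB = 4 V / 2^13 ≈ 488.3 µV.
(V_in − V_min) × 2^13/range = (2.92784 − (0)) × 8192/4 = 5996.216.
Floor → code = 5996.

5996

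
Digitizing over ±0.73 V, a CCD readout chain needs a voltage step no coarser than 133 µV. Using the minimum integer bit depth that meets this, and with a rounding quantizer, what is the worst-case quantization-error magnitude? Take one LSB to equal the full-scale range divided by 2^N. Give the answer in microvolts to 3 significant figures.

Span: 0.73 V − (-0.73 V) = 1.46 V.
1.46 V / 133 µV = 10980. Since 2^13 = 8192 and 2^14 = 16384, N = 14.
LSB = 1.46 V / 2^14 = 89.111 µV.
Half an LSB is 44.6 µV.

44.6 µV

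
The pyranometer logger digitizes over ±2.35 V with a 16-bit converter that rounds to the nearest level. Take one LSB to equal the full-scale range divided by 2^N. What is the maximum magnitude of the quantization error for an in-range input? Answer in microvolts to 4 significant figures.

35.86 µV

Range = 2.35 − (-2.35) = 4.7 V.
LSB = 4.7 V / 2^16 = 71.7163 µV.
A rounding quantizer has |error| ≤ LSB/2 = 35.86 µV.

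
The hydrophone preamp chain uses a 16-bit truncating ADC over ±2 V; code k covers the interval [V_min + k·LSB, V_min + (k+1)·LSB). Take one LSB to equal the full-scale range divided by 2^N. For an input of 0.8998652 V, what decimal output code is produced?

Full-scale range = 2 V − (-2 V) = 4 V. LSB = 4 V / 2^16 ≈ 61.04 µV.
(V_in − V_min) × 2^16/range = (0.8998652 − (-2)) × 65536/4 = 47511.391.
Floor → code = 47511.

47511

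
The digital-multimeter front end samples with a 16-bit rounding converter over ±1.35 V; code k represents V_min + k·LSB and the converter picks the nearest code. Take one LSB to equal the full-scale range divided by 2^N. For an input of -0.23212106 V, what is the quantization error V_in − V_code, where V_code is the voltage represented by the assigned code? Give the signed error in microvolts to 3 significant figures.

−7.41 µV

Full-scale range = 1.35 V − (-1.35 V) = 2.7 V. LSB = 2.7 V / 2^16 ≈ 41.20 µV.
(V_in − V_min)/LSB = (-0.23212106 − (-1.35)) × 65536/2.7 = 27133.8201 → nearest code k = 27134.
V_code = -1.35 + (27134/65536) × 2.7 = -0.23211364746 V.
V_in − V_code = -0.23212106 − (-0.23211364746) = −7.41 µV.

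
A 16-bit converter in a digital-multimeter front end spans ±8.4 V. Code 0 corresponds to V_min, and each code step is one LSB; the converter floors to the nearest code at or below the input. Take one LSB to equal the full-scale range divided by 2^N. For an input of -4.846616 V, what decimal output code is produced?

Full-scale range = 8.4 V − (-8.4 V) = 16.8 V. LSB = 16.8 V / 2^16 ≈ 256.3 µV.
code = ⌊(V_in − V_min)/LSB⌋ = ⌊(V_in − V_min) × 2^16 / range⌋
     = ⌊(-4.846616 − (-8.4)) × 65536 / 16.8⌋ = ⌊3.553384 × 65536/16.8⌋
     = ⌊13861.582⌋ = 13861.

13861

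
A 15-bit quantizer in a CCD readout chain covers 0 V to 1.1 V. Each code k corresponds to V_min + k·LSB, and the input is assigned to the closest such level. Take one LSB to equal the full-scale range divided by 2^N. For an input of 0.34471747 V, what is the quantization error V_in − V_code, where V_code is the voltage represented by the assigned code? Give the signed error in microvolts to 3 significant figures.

Full-scale range = 1.1 V. LSB = 1.1 V / 2^15 ≈ 33.57 µV.
(V_in − V_min)/LSB = (0.34471747 − (0)) × 32768/1.1 = 10268.8201 → nearest code k = 10269.
V_code = V_min + k × range/2^15 = 0 + 10269 × 1.1/32768 = 0.34472351074 V.
e = 0.34471747 − (0.34472351074) = −6.04 µV.

−6.04 µV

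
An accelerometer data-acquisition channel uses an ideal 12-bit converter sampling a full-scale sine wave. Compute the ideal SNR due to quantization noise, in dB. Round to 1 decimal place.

74.0 dB

Ideal quantization SNR: 6.02 × 12 + 1.76 dB = 74.0 dB.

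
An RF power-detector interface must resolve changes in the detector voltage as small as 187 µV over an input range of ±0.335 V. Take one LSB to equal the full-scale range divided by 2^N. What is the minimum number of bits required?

Full-scale range = 0.335 V − (-0.335 V) = 0.67 V.
0.67 V / 187 µV = 3583. Since 2^11 = 2048 and 2^12 = 4096, N = 12.

12 bits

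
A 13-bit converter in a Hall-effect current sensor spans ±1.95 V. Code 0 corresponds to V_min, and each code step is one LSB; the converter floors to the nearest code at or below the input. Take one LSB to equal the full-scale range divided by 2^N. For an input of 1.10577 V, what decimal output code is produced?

Span: 1.95 V − (-1.95 V) = 3.9 V. LSB = 3.9 V / 2^13 ≈ 476.1 µV.
V_in − V_min = 1.10577 − (-1.95) = 3.05577 V.
Divide by LSB: 3.05577 × 8192/3.9 = 6418.6841.
Truncating gives code 6418.

6418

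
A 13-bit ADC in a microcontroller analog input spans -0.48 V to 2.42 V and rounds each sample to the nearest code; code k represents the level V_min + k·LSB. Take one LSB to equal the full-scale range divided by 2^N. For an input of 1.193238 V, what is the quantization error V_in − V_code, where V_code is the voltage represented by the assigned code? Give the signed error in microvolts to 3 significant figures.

Full-scale range = 2.42 V − (-0.48 V) = 2.9 V. LSB = 2.9 V / 2^13 ≈ 354.0 µV.
(V_in − V_min)/LSB = (1.193238 − (-0.48)) × 8192/2.9 = 4726.6089 → nearest code k = 4727.
V_code = V_min + k × range/2^13 = -0.48 + 4727 × 2.9/8192 = 1.193376465 V.
V_in − V_code = 1.193238 − (1.193376465) = −138 µV.

−138 µV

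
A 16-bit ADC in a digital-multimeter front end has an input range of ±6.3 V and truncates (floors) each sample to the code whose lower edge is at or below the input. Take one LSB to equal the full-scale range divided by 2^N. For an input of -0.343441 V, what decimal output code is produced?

30981

Span: 6.3 V − (-6.3 V) = 12.6 V. LSB = 12.6 V / 2^16 ≈ 192.3 µV.
V_in − V_min = -0.343441 − (-6.3) = 5.956559 V.
Divide by LSB: 5.956559 × 65536/12.6 = 30981.6707.
Truncating gives code 30981.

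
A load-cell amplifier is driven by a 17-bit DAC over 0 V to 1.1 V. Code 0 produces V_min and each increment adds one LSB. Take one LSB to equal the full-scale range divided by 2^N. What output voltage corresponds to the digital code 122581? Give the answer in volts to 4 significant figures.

V_FS = 1.1 V. LSB = 1.1 V / 2^17.
Output = V_min + (122581/131072) × range = 0 + 0.935219 × 1.1 V
      = 0 + 1.02874 = 1.02874 V.

1.029 V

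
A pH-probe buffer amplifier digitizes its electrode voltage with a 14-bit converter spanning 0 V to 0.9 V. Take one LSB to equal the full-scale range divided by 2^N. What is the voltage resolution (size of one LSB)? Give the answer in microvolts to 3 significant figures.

54.9 µV

V_FS = 0.9 V.
Number of codes = 2^14 = 16384.
Step size = 0.9/16384 V = 54.9 µV.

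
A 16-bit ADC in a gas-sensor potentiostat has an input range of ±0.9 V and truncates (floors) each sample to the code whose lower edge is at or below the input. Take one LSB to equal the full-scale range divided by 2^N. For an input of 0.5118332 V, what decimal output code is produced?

51403

Full-scale range = 0.9 V − (-0.9 V) = 1.8 V. LSB = 1.8 V / 2^16 ≈ 27.47 µV.
V_in − V_min = 0.5118332 − (-0.9) = 1.4118332 V.
Divide by LSB: 1.4118332 × 65536/1.8 = 51403.2781.
Truncating gives code 51403.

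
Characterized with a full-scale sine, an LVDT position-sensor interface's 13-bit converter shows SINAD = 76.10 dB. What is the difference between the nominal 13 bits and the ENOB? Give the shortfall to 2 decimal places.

0.65 bits

N_eff = (76.10 − 1.76)/6.02 = 12.3488 bits.
13 − 12.3488 = 0.65 bits below nominal.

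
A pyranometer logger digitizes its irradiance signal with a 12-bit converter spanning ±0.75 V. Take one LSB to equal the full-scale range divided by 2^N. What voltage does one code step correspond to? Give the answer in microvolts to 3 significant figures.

366 µV

Range = 0.75 − (-0.75) = 1.5 V.
2^12 = 4096 levels.
Step size = 1.5/4096 V = 366 µV.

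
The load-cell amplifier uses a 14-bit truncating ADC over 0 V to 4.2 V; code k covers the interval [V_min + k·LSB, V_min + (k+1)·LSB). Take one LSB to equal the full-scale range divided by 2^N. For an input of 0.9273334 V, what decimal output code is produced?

3617

Range is 4.2 V. LSB = 4.2 V / 2^14 ≈ 256.3 µV.
(V_in − V_min) × 2^14/range = (0.9273334 − (0)) × 16384/4.2 = 3617.483.
Floor → code = 3617.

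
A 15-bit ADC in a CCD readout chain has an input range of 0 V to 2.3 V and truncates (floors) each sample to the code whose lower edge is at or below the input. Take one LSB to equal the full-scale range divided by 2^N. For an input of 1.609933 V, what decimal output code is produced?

Full-scale range = 2.3 V. LSB = 2.3 V / 2^15 ≈ 70.19 µV.
code = ⌊(V_in − V_min)/LSB⌋ = ⌊(V_in − V_min) × 2^15 / range⌋
     = ⌊(1.609933 − (0)) × 32768 / 2.3⌋ = ⌊1.609933 × 32768/2.3⌋
     = ⌊22936.645⌋ = 22936.

22936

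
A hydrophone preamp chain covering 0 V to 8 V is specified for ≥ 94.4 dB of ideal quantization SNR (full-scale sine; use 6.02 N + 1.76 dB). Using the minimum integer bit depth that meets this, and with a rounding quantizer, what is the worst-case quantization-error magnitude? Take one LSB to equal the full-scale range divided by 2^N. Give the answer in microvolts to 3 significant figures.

61.0 µV

Span = 8 V.
6.02 N + 1.76 ≥ 94.4 gives N ≥ 15.389, so the minimum integer is 16.
LSB = 8 V / 2^16 = 122.07 µV.
Half an LSB is 61.0 µV.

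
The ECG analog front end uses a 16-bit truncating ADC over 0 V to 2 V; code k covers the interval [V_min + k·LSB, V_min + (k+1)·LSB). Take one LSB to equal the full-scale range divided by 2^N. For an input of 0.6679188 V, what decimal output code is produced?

21886

V_FS = 2 V. LSB = 2 V / 2^16 ≈ 30.52 µV.
code = ⌊(V_in − V_min)/LSB⌋ = ⌊(V_in − V_min) × 2^16 / range⌋
     = ⌊(0.6679188 − (0)) × 65536 / 2⌋ = ⌊0.6679188 × 65536/2⌋
     = ⌊21886.363⌋ = 21886.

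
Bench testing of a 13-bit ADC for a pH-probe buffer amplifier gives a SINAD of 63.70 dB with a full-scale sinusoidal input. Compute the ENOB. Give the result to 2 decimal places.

Inverting SNR = 6.02 N + 1.76: N_eff = (63.70 − 1.76)/6.02 = 10.2890.

10.29 bits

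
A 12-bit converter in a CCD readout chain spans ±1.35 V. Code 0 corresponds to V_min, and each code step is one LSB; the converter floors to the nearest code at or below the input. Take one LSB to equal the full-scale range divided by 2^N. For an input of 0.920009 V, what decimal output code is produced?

Span: 1.35 V − (-1.35 V) = 2.7 V. LSB = 2.7 V / 2^12 ≈ 0.6592 mV.
code = ⌊(V_in − V_min)/LSB⌋ = ⌊(V_in − V_min) × 2^12 / range⌋
     = ⌊(0.920009 − (-1.35)) × 4096 / 2.7⌋ = ⌊2.270009 × 4096/2.7⌋
     = ⌊3443.688⌋ = 3443.

3443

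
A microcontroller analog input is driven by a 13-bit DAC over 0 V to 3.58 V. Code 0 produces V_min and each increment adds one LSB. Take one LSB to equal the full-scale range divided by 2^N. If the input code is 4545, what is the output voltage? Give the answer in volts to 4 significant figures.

Span = 3.58 V. LSB = 3.58 V / 2^13.
V_out = V_min + code × LSB = 0 V + 4545 × 3.58 V / 8192
      = 0 + 1.98622 = 1.98622 V.

1.986 V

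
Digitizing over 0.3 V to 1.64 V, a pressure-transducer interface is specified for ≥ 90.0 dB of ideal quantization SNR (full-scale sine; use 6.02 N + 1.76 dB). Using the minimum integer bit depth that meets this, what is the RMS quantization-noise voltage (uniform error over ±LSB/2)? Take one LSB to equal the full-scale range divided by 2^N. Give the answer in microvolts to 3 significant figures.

11.8 µV

Span: 1.64 V − (0.3 V) = 1.34 V.
N ≥ (90.0 − 1.76)/6.02 = 14.658 → N_min = 15.
LSB = 1.34 V ÷ 2^15 = 1.34/32768 V = 40.894 µV.
V_rms = LSB/√12 = 11.8 µV.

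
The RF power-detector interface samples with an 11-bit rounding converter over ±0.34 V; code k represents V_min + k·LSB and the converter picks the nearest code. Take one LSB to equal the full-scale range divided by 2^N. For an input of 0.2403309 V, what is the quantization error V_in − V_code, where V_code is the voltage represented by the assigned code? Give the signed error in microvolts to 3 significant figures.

−59.7 µV

Full-scale range = 0.34 V − (-0.34 V) = 0.68 V. LSB = 0.68 V / 2^11 ≈ 332.0 µV.
(V_in − V_min)/LSB = (0.2403309 − (-0.34)) × 2048/0.68 = 1747.8201 → nearest code k = 1748.
V_code = -0.34 + (1748/2048) × 0.68 = 0.2403906250 V.
e = 0.2403309 − (0.2403906250) = −59.7 µV.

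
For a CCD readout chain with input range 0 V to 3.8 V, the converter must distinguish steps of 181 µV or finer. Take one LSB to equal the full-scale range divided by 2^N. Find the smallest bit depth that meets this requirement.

15 bits

V_FS = 3.8 V.
Required number of levels: 3.8/181 µV = 20994; smallest N with 2^N ≥ that is 15.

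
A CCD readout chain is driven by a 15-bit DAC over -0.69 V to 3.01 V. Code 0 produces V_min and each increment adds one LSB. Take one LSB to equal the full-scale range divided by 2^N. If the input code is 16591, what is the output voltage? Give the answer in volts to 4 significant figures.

1.183 V

Span: 3.01 V − (-0.69 V) = 3.7 V. LSB = 3.7 V / 2^15.
V_out = V_min + code × LSB = -0.69 V + 16591 × 3.7 V / 32768
      = -0.69 + 1.87337 = 1.18337 V.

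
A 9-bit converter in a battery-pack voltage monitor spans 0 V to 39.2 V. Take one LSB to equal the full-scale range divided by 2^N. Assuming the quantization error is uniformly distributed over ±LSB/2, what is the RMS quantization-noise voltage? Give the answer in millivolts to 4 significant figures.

22.10 mV

Full-scale range = 39.2 V.
LSB = 39.2 V ÷ 2^9 = 39.2/512 V = 76.5625 mV.
For a uniform distribution on [−LSB/2, +LSB/2], V_rms = LSB/√12 = 76.5625 mV/3.4641 = 22.10 mV.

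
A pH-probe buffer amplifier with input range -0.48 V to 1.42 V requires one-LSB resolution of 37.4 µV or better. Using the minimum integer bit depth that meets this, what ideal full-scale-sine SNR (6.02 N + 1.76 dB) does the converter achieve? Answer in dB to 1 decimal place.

Span: 1.42 V − (-0.48 V) = 1.9 V.
Required number of levels: 1.9/37.4 µV = 50802; smallest N with 2^N ≥ that is 16.
6.02(16) + 1.76 = 98.08 dB.

98.1 dB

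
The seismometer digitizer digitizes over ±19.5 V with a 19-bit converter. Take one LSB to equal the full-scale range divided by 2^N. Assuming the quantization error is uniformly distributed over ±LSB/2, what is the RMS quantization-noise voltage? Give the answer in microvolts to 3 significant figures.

The full-scale span is 19.5 − (-19.5) = 39 V.
LSB = 39 V ÷ 2^19 = 39/524288 V = 74.387 µV.
For a uniform distribution on [−LSB/2, +LSB/2], V_rms = LSB/√12 = 74.387 µV/3.4641 = 21.5 µV.

21.5 µV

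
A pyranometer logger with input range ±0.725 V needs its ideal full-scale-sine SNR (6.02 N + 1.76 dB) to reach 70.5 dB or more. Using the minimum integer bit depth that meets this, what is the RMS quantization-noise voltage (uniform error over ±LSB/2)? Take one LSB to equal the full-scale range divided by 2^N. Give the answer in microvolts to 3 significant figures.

102 µV

Full-scale range = 0.725 V − (-0.725 V) = 1.45 V.
Required N = ⌈(70.5 − 1.76)/6.02⌉ = ⌈11.419⌉ = 12.
One LSB is 1.45 V / 4096 = 354.00 µV.
RMS noise = LSB/√12 = 102 µV.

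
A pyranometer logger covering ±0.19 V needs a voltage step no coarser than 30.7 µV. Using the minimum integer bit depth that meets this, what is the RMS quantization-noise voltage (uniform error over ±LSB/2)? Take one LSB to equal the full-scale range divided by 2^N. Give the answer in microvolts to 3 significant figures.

6.70 µV

The full-scale span is 0.19 − (-0.19) = 0.38 V.
Levels needed ≥ 0.38/30.7 µV = 12380. 2^14 = 16384 suffices, so N_min = 14.
One LSB is 0.38 V / 16384 = 23.193 µV.
V_rms = LSB/√12 = 6.70 µV.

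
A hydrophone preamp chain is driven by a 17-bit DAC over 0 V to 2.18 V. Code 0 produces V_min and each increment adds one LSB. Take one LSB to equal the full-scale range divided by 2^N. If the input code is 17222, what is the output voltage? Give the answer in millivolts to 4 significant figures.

Full-scale range = 2.18 V. LSB = 2.18 V / 2^17.
V_out = 0 + 17222 × (2.18/131072) V
      = 0 V + 0.286438 V = 0.286438 V.

286.4 mV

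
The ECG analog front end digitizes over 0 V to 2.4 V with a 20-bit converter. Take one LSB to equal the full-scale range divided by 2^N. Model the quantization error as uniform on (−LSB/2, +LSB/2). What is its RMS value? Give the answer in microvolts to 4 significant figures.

V_FS = 2.4 V.
LSB = 2.4 V / 2^20 = 2.28882 µV.
V_rms = LSB/√12 = 2.28882 µV / √12 = 0.6607 µV.

0.6607 µV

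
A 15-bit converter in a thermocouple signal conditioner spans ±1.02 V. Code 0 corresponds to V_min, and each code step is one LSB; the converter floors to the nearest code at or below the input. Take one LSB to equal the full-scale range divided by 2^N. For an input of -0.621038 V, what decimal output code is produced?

6408

Full-scale range = 1.02 V − (-1.02 V) = 2.04 V. LSB = 2.04 V / 2^15 ≈ 62.26 µV.
V_in − V_min = -0.621038 − (-1.02) = 0.398962 V.
Divide by LSB: 0.398962 × 32768/2.04 = 6408.4249.
Truncating gives code 6408.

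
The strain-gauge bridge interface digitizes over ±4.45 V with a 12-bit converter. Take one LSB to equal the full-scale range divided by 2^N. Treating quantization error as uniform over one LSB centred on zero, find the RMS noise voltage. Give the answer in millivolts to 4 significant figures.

0.6272 mV

Range = 4.45 − (-4.45) = 8.9 V.
One LSB is 8.9 V / 4096 = 2.17285 mV.
For a uniform distribution on [−LSB/2, +LSB/2], V_rms = LSB/√12 = 2.17285 mV/3.4641 = 0.6272 mV.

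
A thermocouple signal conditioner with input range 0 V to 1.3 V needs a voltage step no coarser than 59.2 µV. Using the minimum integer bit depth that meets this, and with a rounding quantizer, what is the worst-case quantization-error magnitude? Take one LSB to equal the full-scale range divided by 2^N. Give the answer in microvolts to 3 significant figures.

Full-scale range = 1.3 V.
1.3 V / 59.2 µV = 21960. Since 2^14 = 16384 and 2^15 = 32768, N = 15.
Step size = 1.3/32768 V = 39.673 µV.
Half an LSB is 19.8 µV.

19.8 µV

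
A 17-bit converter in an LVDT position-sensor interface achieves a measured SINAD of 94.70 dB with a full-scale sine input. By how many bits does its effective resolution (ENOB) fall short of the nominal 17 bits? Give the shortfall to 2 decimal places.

Effective bits = (94.70 − 1.76)/6.02 = 15.4385.
17 − 15.4385 = 1.56 bits below nominal.

1.56 bits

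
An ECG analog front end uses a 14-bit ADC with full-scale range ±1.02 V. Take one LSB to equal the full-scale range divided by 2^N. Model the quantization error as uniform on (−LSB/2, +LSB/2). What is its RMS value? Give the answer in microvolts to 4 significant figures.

Range = 1.02 − (-1.02) = 2.04 V.
LSB = 2.04 V ÷ 2^14 = 2.04/16384 V = 124.512 µV.
RMS of a uniform error over width LSB is LSB/√12 = 35.94 µV.

35.94 µV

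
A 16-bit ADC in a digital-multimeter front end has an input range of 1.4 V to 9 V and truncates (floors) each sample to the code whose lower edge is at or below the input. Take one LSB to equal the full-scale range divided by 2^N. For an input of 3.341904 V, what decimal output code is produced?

16745

Full-scale range = 9 V − (1.4 V) = 7.6 V. LSB = 7.6 V / 2^16 ≈ 116.0 µV.
(V_in − V_min) × 2^16/range = (3.341904 − (1.4)) × 65536/7.6 = 16745.345.
Floor → code = 16745.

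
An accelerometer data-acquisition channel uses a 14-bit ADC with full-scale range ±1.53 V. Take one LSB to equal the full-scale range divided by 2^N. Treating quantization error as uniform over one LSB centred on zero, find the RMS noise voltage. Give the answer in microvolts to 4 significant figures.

53.92 µV

Full-scale range = 1.53 V − (-1.53 V) = 3.06 V.
LSB = 3.06 V ÷ 2^14 = 3.06/16384 V = 186.768 µV.
σ_q = LSB/√12 = 186.768 µV/3.4641 = 53.92 µV.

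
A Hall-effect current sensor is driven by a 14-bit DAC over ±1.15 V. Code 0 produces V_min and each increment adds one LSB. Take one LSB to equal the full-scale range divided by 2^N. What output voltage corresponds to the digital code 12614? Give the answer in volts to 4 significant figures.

Range = 1.15 − (-1.15) = 2.3 V. LSB = 2.3 V / 2^14.
Output = V_min + (12614/16384) × range = -1.15 + 0.769897 × 2.3 V
      = -1.15 + 1.77076 = 0.620764 V.

0.6208 V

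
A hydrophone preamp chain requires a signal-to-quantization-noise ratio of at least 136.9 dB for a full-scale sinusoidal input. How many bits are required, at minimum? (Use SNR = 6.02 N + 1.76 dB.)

23 bits

N ≥ (136.9 − 1.76)/6.02 = 22.449 → N_min = 23.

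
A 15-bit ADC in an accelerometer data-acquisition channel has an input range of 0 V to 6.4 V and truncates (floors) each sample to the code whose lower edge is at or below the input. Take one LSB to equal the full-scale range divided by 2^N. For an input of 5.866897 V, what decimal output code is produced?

Range is 6.4 V. LSB = 6.4 V / 2^15 ≈ 195.3 µV.
code = ⌊(V_in − V_min)/LSB⌋ = ⌊(V_in − V_min) × 2^15 / range⌋
     = ⌊(5.866897 − (0)) × 32768 / 6.4⌋ = ⌊5.866897 × 32768/6.4⌋
     = ⌊30038.513⌋ = 30038.

30038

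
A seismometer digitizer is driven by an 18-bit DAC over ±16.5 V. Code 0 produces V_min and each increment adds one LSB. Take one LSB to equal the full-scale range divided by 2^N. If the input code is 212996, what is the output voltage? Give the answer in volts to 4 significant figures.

10.31 V

Span: 16.5 V − (-16.5 V) = 33 V. LSB = 33 V / 2^18.
V_out = V_min + code × LSB = -16.5 V + 212996 × 33 V / 262144
      = -16.5 V + 26.8130 V = 10.3130 V.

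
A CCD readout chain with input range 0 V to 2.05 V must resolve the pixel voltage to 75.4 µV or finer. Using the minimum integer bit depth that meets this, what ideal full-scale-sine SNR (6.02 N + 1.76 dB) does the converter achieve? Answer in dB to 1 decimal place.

92.1 dB

V_FS = 2.05 V.
Levels needed ≥ 2.05/75.4 µV = 27190. 2^15 = 32768 suffices, so N_min = 15.
6.02(15) + 1.76 = 92.06 dB.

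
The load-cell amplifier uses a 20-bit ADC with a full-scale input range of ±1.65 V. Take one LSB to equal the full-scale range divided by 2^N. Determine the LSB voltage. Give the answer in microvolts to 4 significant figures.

Full-scale range = 1.65 V − (-1.65 V) = 3.3 V.
2^20 = 1048576 levels.
LSB = 3.3 V / 2^20 = 3.147 µV.

3.147 µV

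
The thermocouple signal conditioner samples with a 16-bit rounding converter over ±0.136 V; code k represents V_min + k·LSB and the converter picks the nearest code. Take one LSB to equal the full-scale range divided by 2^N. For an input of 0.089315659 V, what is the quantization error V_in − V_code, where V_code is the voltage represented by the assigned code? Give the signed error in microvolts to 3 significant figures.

Range = 0.136 − (-0.136) = 0.272 V. LSB = 0.272 V / 2^16 ≈ 4.150 µV.
(0.089315659 − (-0.136)) / LSB = 0.225315659 × 65536/0.272 = 54287.8200. Nearest integer: k = 54288.
V_code = V_min + k × range/2^16 = -0.136 + 54288 × 0.272/65536 = 0.089316406250 V.
e = 0.089315659 − (0.089316406250) = −0.747 µV.

−0.747 µV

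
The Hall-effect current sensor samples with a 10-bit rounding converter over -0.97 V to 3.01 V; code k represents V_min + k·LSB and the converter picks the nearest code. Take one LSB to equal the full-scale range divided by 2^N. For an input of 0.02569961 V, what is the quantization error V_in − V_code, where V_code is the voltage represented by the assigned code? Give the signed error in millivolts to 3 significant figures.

+0.700 mV

The full-scale span is 3.01 − (-0.97) = 3.98 V. LSB = 3.98 V / 2^10 ≈ 3.887 mV.
(V_in − V_min)/LSB = (0.02569961 − (-0.97)) × 1024/3.98 = 256.1800 → nearest code k = 256.
V_code = -0.97 + (256/1024) × 3.98 = 0.02500000000 V.
e = 0.02569961 − (0.02500000000) = +0.700 mV.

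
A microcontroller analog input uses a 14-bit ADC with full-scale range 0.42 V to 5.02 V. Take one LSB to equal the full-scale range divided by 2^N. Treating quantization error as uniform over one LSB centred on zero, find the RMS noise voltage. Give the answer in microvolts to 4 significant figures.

81.05 µV

Span: 5.02 V − (0.42 V) = 4.6 V.
LSB = 4.6 V / 2^14 = 280.762 µV.
σ_q = LSB/√12 = 280.762 µV/3.4641 = 81.05 µV.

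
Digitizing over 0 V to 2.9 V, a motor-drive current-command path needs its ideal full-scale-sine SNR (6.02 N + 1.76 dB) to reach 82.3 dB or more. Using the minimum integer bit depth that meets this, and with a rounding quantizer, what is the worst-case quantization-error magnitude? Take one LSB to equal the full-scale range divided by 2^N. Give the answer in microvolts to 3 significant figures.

Range is 2.9 V.
Solving 6.02 N ≥ 82.3 − 1.76: N ≥ 13.379. Round up → N = 14.
LSB = 2.9 V ÷ 2^14 = 2.9/16384 V = 177.00 µV.
Half an LSB is 88.5 µV.

88.5 µV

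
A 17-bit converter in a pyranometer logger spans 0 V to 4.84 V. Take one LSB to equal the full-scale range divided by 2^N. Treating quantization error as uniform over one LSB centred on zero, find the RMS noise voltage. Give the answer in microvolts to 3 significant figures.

10.7 µV

Range is 4.84 V.
Step size = 4.84/131072 V = 36.926 µV.
V_rms = LSB/√12 = 36.926 µV / √12 = 10.7 µV.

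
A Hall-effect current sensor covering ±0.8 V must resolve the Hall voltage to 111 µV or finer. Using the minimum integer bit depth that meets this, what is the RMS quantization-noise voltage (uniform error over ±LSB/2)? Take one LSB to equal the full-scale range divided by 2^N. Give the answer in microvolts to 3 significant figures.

28.2 µV

The full-scale span is 0.8 − (-0.8) = 1.6 V.
1.6 V / 111 µV = 14410. Since 2^13 = 8192 and 2^14 = 16384, N = 14.
One LSB is 1.6 V / 16384 = 97.656 µV.
RMS noise = LSB/√12 = 28.2 µV.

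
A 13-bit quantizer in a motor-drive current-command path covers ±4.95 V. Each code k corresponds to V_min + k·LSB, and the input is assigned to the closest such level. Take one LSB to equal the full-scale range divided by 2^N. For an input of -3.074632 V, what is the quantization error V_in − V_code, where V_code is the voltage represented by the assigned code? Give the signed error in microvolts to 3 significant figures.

Span: 4.95 V − (-4.95 V) = 9.9 V. LSB = 9.9 V / 2^13 ≈ 1.208 mV.
(-3.074632 − (-4.95)) / LSB = 1.875368 × 8192/9.9 = 1551.8197. Nearest integer: k = 1552.
Reconstructed level: -4.95 + 1552 × 9.9/8192 V = -3.074414063 V.
e = -3.074632 − (-3.074414063) = −218 µV.

−218 µV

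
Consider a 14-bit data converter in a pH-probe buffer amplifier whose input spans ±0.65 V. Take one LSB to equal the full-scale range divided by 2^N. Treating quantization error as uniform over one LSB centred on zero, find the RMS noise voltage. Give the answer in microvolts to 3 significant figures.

22.9 µV

Full-scale range = 0.65 V − (-0.65 V) = 1.3 V.
One LSB is 1.3 V / 16384 = 79.346 µV.
σ_q = LSB/√12 = 79.346 µV/3.4641 = 22.9 µV.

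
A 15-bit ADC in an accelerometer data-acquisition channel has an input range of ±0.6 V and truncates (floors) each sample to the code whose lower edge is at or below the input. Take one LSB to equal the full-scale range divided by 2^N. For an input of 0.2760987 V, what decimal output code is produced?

Range = 0.6 − (-0.6) = 1.2 V. LSB = 1.2 V / 2^15 ≈ 36.62 µV.
code = ⌊(V_in − V_min)/LSB⌋ = ⌊(V_in − V_min) × 2^15 / range⌋
     = ⌊(0.2760987 − (-0.6)) × 32768 / 1.2⌋ = ⌊0.8760987 × 32768/1.2⌋
     = ⌊23923.335⌋ = 23923.

23923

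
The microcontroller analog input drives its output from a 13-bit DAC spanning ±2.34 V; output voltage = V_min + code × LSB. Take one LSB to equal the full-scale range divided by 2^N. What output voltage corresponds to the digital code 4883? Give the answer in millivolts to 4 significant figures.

Span: 2.34 V − (-2.34 V) = 4.68 V. LSB = 4.68 V / 2^13.
Output = V_min + (4883/8192) × range = -2.34 + 0.596069 × 4.68 V
      = -2.34 V + 2.78960 V = 0.449604 V.

449.6 mV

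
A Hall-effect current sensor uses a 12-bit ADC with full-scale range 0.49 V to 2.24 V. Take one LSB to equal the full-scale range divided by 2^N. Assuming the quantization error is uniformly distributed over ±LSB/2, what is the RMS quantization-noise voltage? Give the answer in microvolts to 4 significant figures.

Full-scale range = 2.24 V − (0.49 V) = 1.75 V.
LSB = 1.75 V / 2^12 = 427.246 µV.
V_rms = LSB/√12 = 427.246 µV / √12 = 123.3 µV.

123.3 µV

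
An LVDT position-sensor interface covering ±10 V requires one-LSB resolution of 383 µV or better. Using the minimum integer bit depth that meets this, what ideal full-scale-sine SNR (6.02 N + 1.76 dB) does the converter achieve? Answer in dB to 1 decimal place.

Full-scale range = 10 V − (-10 V) = 20 V.
Levels needed ≥ 20/383 µV = 52220. 2^16 = 65536 suffices, so N_min = 16.
6.02(16) + 1.76 = 98.08 dB.

98.1 dB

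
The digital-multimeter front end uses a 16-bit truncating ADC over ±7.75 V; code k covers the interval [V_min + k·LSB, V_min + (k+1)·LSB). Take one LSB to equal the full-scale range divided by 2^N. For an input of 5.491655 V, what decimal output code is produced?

55987

The full-scale span is 7.75 − (-7.75) = 15.5 V. LSB = 15.5 V / 2^16 ≈ 236.5 µV.
(V_in − V_min) × 2^16/range = (5.491655 − (-7.75)) × 65536/15.5 = 55987.426.
Floor → code = 55987.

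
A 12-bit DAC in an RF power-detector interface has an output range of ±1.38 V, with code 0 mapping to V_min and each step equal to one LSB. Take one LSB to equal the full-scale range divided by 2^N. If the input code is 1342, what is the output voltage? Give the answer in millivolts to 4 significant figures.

Full-scale range = 1.38 V − (-1.38 V) = 2.76 V. LSB = 2.76 V / 2^12.
Output = V_min + (1342/4096) × range = -1.38 + 0.327637 × 2.76 V
      = -1.38 V + 0.904277 V = -0.475723 V.

-475.7 mV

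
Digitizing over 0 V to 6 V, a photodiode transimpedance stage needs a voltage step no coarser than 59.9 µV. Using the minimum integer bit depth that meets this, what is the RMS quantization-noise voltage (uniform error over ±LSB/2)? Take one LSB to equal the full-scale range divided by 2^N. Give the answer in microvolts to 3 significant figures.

13.2 µV

Range is 6 V.
Need 2^N ≥ 6 V / 59.9 µV = 100200 → N_min = 17.
LSB = 6 V / 2^17 = 45.776 µV.
σ_q = LSB/√12 = 45.776 µV/3.4641 = 13.2 µV.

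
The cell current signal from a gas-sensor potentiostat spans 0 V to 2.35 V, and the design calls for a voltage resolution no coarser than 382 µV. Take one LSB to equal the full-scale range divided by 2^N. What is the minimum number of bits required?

Range is 2.35 V.
Need 2^N ≥ 2.35 V / 382 µV = 6152 → N_min = 13.

13 bits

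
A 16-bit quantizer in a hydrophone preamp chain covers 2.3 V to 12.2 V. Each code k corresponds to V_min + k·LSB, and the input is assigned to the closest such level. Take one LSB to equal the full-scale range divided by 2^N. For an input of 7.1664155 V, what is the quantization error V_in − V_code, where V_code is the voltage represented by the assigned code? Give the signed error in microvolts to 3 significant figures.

−47.2 µV

Range = 12.2 − (2.3) = 9.9 V. LSB = 9.9 V / 2^16 ≈ 151.1 µV.
(V_in − V_min)/LSB = (7.1664155 − (2.3)) × 65536/9.9 = 32214.6875 → nearest code k = 32215.
V_code = 2.3 + (32215/65536) × 9.9 = 7.1664627075 V.
V_in − V_code = 7.1664155 − (7.1664627075) = −47.2 µV.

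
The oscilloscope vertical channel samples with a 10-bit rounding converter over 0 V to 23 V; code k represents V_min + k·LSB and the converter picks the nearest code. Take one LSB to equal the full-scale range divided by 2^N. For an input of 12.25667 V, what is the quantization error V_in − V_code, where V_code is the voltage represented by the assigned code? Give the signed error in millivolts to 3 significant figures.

−7.00 mV

Range is 23 V. LSB = 23 V / 2^10 ≈ 22.46 mV.
(V_in − V_min)/LSB = (12.25667 − (0)) × 1024/23 = 545.6883 → nearest code k = 546.
V_code = V_min + k × range/2^10 = 0 + 546 × 23/1024 = 12.26367188 V.
e = 12.25667 − (12.26367188) = −7.00 mV.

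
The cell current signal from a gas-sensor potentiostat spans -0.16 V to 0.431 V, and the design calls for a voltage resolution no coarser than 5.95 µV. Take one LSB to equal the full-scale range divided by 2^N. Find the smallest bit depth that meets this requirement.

17 bits

Range = 0.431 − (-0.16) = 0.591 V.
Required number of levels: 0.591/5.95 µV = 99328; smallest N with 2^N ≥ that is 17.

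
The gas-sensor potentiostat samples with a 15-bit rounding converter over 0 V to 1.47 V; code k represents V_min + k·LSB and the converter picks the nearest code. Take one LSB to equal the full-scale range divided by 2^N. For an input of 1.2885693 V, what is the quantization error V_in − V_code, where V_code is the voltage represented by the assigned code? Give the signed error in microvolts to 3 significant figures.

Full-scale range = 1.47 V. LSB = 1.47 V / 2^15 ≈ 44.86 µV.
Position in LSBs: (1.2885693 − (0)) × 32768/1.47 = 28723.6999; rounding gives k = 28724.
V_code = 0 + (28724/32768) × 1.47 = 1.2885827637 V.
Error = V_in − V_code = 1.2885693 − (1.2885827637) = −13.5 µV.

−13.5 µV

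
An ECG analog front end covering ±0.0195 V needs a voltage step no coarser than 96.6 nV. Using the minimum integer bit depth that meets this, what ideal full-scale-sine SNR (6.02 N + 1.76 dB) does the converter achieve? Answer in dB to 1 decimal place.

Full-scale range = 0.0195 V − (-0.0195 V) = 0.039 V.
Required number of levels: 0.039/96.6 nV = 403730; smallest N with 2^N ≥ that is 19.
SNR = 6.02 × 19 + 1.76 = 116.14 dB.

116.1 dB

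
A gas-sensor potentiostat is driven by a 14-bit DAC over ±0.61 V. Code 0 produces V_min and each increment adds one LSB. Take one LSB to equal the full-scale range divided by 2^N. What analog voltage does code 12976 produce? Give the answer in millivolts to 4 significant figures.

Full-scale range = 0.61 V − (-0.61 V) = 1.22 V. LSB = 1.22 V / 2^14.
V_out = V_min + code × LSB = -0.61 V + 12976 × 1.22 V / 16384
      = -0.61 + 0.966230 = 0.356230 V.

356.2 mV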